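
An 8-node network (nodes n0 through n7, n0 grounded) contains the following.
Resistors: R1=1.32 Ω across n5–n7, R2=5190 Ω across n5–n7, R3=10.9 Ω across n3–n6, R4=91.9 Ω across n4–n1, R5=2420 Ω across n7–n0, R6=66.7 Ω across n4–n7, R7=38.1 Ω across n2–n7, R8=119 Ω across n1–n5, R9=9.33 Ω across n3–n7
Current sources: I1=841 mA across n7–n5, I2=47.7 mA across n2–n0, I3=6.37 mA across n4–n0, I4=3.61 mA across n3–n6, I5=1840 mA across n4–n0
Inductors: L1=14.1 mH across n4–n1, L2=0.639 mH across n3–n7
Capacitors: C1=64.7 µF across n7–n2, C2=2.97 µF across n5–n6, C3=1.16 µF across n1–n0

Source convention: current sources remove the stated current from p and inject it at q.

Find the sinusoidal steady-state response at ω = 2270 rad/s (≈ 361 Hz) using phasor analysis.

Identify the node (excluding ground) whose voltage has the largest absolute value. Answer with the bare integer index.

1

Element admittances at ω=2270 rad/s:
  Y(R1) = 0.7576+0.000j S between n5,n7
  I1: injects 0.841 A into n5 (from n7)
  Y(L1) = 0.000-0.03124j S between n4,n1
  Y(R2) = 0.0001927+0.000j S between n5,n7
  Y(R3) = 0.09174+0.000j S between n3,n6
  Y(R4) = 0.01088+0.000j S between n4,n1
  Y(R5) = 0.0004132+0.000j S between n7,n0
  I2: injects 0.0477 A into n0 (from n2)
  Y(C1) = 0.000+0.1469j S between n7,n2
  Y(C2) = 0.000+0.006742j S between n5,n6
  Y(R6) = 0.01499+0.000j S between n4,n7
  Y(R7) = 0.02625+0.000j S between n2,n7
  I3: injects 0.00637 A into n0 (from n4)
  Y(R8) = 0.008403+0.000j S between n1,n5
  Y(L2) = 0.000-0.6894j S between n3,n7
  Y(C3) = 0.000+0.002633j S between n1,n0
  Y(R9) = 0.1072+0.000j S between n3,n7
  I4: injects 0.00361 A into n6 (from n3)
  I5: injects 1.84 A into n0 (from n4)
Assemble and solve the 7×7 MNA system:
  V(n1)=-103.2+701.0j  V(n2)=-116.4+658.2j  V(n3)=-116.4+657.9j  V(n4)=-123.1+652.1j  V(n5)=-115.1+658.3j  V(n6)=-116.4+658.0j  V(n7)=-116.4+657.9j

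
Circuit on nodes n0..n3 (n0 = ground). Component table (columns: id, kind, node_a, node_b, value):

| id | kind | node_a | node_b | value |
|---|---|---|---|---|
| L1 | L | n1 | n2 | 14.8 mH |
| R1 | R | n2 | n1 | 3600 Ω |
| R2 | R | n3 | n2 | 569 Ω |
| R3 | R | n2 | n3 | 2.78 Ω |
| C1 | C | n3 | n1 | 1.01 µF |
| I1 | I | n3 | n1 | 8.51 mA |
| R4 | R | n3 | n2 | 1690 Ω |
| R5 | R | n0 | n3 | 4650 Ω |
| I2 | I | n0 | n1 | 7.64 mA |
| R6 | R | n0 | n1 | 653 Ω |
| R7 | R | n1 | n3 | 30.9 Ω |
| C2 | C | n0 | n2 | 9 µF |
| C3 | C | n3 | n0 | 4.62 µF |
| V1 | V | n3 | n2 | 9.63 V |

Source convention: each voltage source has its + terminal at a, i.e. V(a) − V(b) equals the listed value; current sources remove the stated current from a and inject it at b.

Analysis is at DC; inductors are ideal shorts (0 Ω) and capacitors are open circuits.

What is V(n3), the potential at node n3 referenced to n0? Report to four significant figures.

Element admittances at DC:
  L1: short n1↔n2 (DC inductor)
  Y(R1) = 0.0002778 S between n2,n1
  Y(R2) = 0.001757 S between n3,n2
  Y(R3) = 0.3597 S between n2,n3
  Y(C1) = 0.000 S between n3,n1
  I1: injects 0.00851 A into n1 (from n3)
  Y(R4) = 0.0005917 S between n3,n2
  Y(R5) = 0.0002151 S between n0,n3
  I2: injects 0.00764 A into n1 (from n0)
  Y(R6) = 0.001531 S between n0,n1
  Y(R7) = 0.03236 S between n1,n3
  Y(C2) = 0.000 S between n0,n2
  Y(C3) = 0.000 S between n3,n0
  V1: constraint V(n3)−V(n2) = 9.63
Assemble and solve the 5×5 MNA system:
  V(n1)=3.189  V(n2)=3.189  V(n3)=12.82
  i(L1)=0.3229  i(V1)=-3.810

12.82 V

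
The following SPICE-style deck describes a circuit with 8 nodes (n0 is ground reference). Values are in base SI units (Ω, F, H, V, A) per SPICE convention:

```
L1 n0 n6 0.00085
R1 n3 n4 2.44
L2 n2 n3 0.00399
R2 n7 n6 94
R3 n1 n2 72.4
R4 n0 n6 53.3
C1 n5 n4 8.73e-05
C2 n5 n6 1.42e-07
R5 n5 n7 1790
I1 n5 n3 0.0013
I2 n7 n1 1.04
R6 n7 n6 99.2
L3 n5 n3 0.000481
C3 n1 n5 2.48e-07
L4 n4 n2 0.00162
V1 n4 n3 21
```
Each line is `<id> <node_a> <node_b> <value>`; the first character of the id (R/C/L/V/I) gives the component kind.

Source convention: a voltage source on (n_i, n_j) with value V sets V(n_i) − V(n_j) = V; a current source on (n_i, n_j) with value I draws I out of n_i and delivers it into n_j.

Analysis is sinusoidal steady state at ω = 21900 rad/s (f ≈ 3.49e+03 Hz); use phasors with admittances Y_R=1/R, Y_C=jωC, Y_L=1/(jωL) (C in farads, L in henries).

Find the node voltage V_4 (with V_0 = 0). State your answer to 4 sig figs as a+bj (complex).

53.95-316.5j V

Apply KCL at each of the 7 non-ground nodes and solve the resulting linear system.
Node n1: branches {R3, I2, C3} → V_1 = 131.7-321.0j
Node n2: branches {L2, R3, L4} → V_2 = 58.35-291.0j
Node n3: branches {R1, L2, I1, L3, V1} → V_3 = 32.95-316.5j
Node n4: branches {R1, C1, L4, V1} → V_4 = 53.95-316.5j
Node n5: branches {C1, C2, R5, I1, L3, C3} → V_5 = 55.27-316.0j
Node n6: branches {L1, R2, R4, C2, R6} → V_6 = 0.000+0.000j
Node n7: branches {R2, R5, I2, R6} → V_7 = -47.43-8.296j
Source currents: i(V1)=-8.953+2.410j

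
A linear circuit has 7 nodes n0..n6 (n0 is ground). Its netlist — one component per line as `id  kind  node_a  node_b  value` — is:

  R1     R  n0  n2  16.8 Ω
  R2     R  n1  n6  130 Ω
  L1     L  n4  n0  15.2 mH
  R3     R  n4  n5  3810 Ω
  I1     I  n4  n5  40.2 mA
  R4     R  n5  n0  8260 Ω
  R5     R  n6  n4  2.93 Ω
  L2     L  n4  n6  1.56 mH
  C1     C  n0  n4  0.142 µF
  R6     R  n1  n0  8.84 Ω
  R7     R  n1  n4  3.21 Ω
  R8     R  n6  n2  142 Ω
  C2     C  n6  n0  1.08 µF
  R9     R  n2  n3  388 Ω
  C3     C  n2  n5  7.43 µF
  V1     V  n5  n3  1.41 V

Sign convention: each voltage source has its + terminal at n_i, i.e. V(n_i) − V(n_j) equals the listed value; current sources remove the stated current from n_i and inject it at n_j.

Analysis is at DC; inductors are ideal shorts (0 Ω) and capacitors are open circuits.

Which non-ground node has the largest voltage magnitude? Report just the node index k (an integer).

Apply KCL at each of the 6 non-ground nodes and solve the resulting linear system.
Node n1: branches {R2, R6, R7} → V_1 = 0.000
Node n2: branches {R1, R8, R9, C3} → V_2 = 0.5160
Node n3: branches {R9, V1} → V_3 = 13.84
Node n4: branches {L1, R3, I1, R5, L2, C1, R7} → V_4 = 0.000
Node n5: branches {R3, I1, R4, C3, V1} → V_5 = 15.25
Node n6: branches {R2, R5, L2, R8, C2} → V_6 = 0.000
Source currents: i(L1)=-0.03256, i(L2)=-0.003634, i(V1)=0.03435

5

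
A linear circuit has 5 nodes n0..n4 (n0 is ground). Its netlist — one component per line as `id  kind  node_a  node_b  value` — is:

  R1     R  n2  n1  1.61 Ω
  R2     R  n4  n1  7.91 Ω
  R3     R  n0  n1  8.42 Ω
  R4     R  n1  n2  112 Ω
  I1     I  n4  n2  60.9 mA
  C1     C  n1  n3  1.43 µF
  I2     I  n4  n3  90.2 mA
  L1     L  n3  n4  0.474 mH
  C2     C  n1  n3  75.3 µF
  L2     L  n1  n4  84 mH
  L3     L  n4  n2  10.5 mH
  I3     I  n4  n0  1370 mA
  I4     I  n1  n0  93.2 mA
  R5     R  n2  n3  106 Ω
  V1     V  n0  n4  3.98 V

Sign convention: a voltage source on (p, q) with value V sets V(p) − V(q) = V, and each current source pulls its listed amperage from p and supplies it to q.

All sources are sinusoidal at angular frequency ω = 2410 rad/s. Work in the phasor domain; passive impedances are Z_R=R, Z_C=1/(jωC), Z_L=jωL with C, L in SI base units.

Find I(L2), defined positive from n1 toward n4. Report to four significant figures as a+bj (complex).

-0.003652-0.005143j A

Apply KCL at each of the 4 non-ground nodes and solve the resulting linear system.
Node n1: branches {R1, R2, R3, R4, C1, C2, L2, I4} → V_1 = -2.939-0.7393j
Node n2: branches {R1, R4, I1, L3, R5} → V_2 = -2.823-0.6517j
Node n3: branches {C1, I2, L1, C2, R5} → V_3 = -4.245+0.3481j
Node n4: branches {R2, I1, I2, L1, L2, L3, I3, V1} → V_4 = -3.980+0.000j
Source currents: i(V1)=1.114-0.08780j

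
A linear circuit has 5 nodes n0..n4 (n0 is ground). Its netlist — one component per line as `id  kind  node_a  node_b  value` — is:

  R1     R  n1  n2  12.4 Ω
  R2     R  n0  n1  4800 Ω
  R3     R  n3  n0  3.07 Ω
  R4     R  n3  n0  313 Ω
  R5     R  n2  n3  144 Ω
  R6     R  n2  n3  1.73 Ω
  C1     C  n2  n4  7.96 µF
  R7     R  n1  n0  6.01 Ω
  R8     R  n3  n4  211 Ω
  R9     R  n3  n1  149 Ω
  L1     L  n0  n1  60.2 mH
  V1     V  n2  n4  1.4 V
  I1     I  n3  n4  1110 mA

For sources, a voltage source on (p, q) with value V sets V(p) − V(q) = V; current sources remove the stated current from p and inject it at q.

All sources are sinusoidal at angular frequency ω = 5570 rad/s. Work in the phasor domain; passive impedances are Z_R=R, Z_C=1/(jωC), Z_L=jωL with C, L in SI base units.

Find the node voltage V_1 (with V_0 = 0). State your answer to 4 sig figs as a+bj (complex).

0.4736+0.006157j V

MNA unknowns: 4 node voltages V₁..V_4 plus 1 source current (V1)
R1: Y=0.08065+0.000j on G[1,2]
R2: Y=0.0002083+0.000j on G[0,1]
R3: Y=0.3257+0.000j on G[3,0]
R4: Y=0.003195+0.000j on G[3,0]
R5: Y=0.006944+0.000j on G[2,3]
R6: Y=0.5780+0.000j on G[2,3]
C1: Y=0.000+0.04434j on G[2,4]
R7: Y=0.1664+0.000j on G[1,0]
R8: Y=0.004739+0.000j on G[3,4]
R9: Y=0.006711+0.000j on G[3,1]
L1: Y=0.000-0.002982j on G[0,1]
V1: row V2−V4=1.4, i_V1 at 2,4
I1: z[3]−=1.11, z[4]+=1.11
solve → V1=0.4736+0.006157j, V2=1.512+0.001775j, V3=-0.2399+0.001176j, V4=0.1116+0.001775j
aux → i_V1=-1.108-0.06207j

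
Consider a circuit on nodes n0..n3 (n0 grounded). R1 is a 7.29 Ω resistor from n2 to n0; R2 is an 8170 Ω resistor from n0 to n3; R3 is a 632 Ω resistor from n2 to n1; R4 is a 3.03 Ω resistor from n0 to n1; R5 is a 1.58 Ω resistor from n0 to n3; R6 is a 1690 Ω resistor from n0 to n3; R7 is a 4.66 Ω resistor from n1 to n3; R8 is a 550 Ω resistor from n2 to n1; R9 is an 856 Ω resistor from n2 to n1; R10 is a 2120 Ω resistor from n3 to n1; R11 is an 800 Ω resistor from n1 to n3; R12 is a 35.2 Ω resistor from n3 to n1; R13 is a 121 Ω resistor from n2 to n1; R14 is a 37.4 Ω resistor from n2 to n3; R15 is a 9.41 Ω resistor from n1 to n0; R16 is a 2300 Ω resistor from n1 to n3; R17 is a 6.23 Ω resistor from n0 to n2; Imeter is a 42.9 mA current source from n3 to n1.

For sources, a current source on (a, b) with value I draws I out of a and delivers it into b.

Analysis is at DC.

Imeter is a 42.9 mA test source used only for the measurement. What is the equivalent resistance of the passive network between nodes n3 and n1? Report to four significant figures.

R_eq = 1.951 Ω

MNA unknowns: 3 node voltages V₁..V_3
R1: Y=0.1372 on G[2,0]
R2: Y=0.0001224 on G[0,3]
R3: Y=0.001582 on G[2,1]
R4: Y=0.3300 on G[0,1]
R5: Y=0.6329 on G[0,3]
R6: Y=0.0005917 on G[0,3]
R7: Y=0.2146 on G[1,3]
R8: Y=0.001818 on G[2,1]
R9: Y=0.001168 on G[2,1]
R10: Y=0.0004717 on G[3,1]
R11: Y=0.001250 on G[1,3]
R12: Y=0.02841 on G[3,1]
R13: Y=0.008264 on G[2,1]
R14: Y=0.02674 on G[2,3]
R15: Y=0.1063 on G[1,0]
R16: Y=0.0004348 on G[1,3]
R17: Y=0.1605 on G[0,2]
Imeter: z[3]−=0.0429, z[1]+=0.0429
solve → V1=0.04980, V2=-0.0007941, V3=-0.03392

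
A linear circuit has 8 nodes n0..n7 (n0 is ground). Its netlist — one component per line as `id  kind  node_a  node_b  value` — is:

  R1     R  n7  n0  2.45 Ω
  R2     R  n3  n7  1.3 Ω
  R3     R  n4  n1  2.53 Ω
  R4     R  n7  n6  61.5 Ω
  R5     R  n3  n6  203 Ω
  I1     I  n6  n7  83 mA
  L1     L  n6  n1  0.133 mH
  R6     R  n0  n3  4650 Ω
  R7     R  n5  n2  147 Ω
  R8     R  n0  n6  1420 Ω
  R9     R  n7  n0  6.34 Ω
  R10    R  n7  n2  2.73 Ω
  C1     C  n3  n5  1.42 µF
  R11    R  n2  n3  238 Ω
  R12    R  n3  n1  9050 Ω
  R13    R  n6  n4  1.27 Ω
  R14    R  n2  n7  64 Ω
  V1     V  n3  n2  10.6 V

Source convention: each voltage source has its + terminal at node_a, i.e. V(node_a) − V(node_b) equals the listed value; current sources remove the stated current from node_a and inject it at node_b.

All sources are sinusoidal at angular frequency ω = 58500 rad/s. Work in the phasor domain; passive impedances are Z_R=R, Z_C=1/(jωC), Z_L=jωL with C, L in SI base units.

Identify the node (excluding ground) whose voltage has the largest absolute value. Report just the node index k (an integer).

2

MNA unknowns: 7 node voltages V₁..V_7 plus 1 source current (V1)
R1: Y=0.4082+0.000j on G[7,0]
R2: Y=0.7692+0.000j on G[3,7]
R3: Y=0.3953+0.000j on G[4,1]
R4: Y=0.01626+0.000j on G[7,6]
R5: Y=0.004926+0.000j on G[3,6]
I1: z[6]−=0.083, z[7]+=0.083
L1: Y=0.000-0.1285j on G[6,1]
R6: Y=0.0002151+0.000j on G[0,3]
R7: Y=0.006803+0.000j on G[5,2]
R8: Y=0.0007042+0.000j on G[0,6]
R9: Y=0.1577+0.000j on G[7,0]
R10: Y=0.3663+0.000j on G[7,2]
C1: Y=0.000+0.08307j on G[3,5]
R11: Y=0.004202+0.000j on G[2,3]
R12: Y=0.0001105+0.000j on G[3,1]
R13: Y=0.7874+0.000j on G[6,4]
R14: Y=0.01562+0.000j on G[2,7]
V1: row V3−V2=10.6, i_V1 at 3,2
solve → V1=-2.970+0.001064j, V2=-7.110+8.548e-08j, V3=3.490+8.548e-08j, V4=-2.971+0.0003520j, V5=3.420+0.8623j, V6=-2.972-5.346e-06j, V7=0.002372+6.620e-09j
aux → i_V1=-2.832-0.005866j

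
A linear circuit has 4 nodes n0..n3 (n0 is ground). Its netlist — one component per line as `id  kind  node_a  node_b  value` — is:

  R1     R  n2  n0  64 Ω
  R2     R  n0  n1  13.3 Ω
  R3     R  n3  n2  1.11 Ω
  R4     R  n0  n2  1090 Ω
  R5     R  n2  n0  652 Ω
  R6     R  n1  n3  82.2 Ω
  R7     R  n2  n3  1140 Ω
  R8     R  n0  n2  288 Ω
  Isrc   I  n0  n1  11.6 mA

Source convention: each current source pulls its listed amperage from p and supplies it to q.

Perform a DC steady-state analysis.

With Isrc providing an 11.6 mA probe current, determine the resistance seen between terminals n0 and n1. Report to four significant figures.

R_eq = 12.06 Ω

MNA unknowns: 3 node voltages V₁..V_3
R1: Y=0.01562 on G[2,0]
R2: Y=0.07519 on G[0,1]
R3: Y=0.9009 on G[3,2]
R4: Y=0.0009174 on G[0,2]
R5: Y=0.001534 on G[2,0]
R6: Y=0.01217 on G[1,3]
R7: Y=0.0008772 on G[2,3]
R8: Y=0.003472 on G[0,2]
Isrc: z[0]−=0.0116, z[1]+=0.0116
solve → V1=0.1399, V2=0.05006, V3=0.05126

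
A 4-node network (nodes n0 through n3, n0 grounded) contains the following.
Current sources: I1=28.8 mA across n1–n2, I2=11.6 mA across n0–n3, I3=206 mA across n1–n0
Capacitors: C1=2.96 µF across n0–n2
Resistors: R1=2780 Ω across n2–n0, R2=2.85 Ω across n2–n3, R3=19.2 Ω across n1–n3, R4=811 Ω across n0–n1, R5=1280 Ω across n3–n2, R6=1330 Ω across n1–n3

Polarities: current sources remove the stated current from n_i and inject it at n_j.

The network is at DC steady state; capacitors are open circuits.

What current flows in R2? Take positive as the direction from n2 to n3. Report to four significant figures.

Element admittances at DC:
  I1: injects 0.0288 A into n2 (from n1)
  Y(C1) = 0.000 S between n0,n2
  Y(R1) = 0.0003597 S between n2,n0
  I2: injects 0.0116 A into n3 (from n0)
  Y(R2) = 0.3509 S between n2,n3
  Y(R3) = 0.05208 S between n1,n3
  Y(R4) = 0.001233 S between n0,n1
  Y(R5) = 0.0007813 S between n3,n2
  Y(R6) = 0.0007519 S between n1,n3
  I3: injects 0.206 A into n0 (from n1)
Assemble and solve the 3×3 MNA system:
  V(n1)=-122.5  V(n2)=-120.7  V(n3)=-120.9

0.07204 A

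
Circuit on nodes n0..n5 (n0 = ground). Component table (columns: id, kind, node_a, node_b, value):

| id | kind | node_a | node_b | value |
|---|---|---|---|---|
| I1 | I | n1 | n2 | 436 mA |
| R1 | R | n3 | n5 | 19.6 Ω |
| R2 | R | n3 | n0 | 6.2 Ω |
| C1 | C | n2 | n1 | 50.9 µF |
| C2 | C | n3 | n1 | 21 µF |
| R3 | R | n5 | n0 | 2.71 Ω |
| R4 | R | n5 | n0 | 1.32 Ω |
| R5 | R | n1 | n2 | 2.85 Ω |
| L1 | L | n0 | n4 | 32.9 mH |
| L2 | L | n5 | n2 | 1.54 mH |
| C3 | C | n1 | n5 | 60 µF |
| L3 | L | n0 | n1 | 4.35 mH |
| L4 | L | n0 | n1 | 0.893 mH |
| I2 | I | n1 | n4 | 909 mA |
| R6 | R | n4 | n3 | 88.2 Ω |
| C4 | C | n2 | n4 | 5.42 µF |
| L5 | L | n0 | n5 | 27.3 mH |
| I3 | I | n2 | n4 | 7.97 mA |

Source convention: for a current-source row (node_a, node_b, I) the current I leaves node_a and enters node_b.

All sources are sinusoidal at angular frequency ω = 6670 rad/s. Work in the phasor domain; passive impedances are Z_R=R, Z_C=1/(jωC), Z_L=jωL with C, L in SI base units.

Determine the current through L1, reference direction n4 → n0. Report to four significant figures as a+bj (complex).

-0.1053-0.06966j A

Apply KCL at each of the 5 non-ground nodes and solve the resulting linear system.
Node n1: branches {I1, C1, C2, R5, C3, L3, L4, I2} → V_1 = 2.764+0.9490j
Node n2: branches {I1, C1, R5, L2, C4, I3} → V_2 = 5.979+0.4950j
Node n3: branches {R1, R2, C2, R6} → V_3 = 0.4099+0.4163j
Node n4: branches {L1, I2, R6, C4, I3} → V_4 = 15.29-23.12j
Node n5: branches {R1, R3, R4, L2, C3, L5} → V_5 = -0.1381+0.4981j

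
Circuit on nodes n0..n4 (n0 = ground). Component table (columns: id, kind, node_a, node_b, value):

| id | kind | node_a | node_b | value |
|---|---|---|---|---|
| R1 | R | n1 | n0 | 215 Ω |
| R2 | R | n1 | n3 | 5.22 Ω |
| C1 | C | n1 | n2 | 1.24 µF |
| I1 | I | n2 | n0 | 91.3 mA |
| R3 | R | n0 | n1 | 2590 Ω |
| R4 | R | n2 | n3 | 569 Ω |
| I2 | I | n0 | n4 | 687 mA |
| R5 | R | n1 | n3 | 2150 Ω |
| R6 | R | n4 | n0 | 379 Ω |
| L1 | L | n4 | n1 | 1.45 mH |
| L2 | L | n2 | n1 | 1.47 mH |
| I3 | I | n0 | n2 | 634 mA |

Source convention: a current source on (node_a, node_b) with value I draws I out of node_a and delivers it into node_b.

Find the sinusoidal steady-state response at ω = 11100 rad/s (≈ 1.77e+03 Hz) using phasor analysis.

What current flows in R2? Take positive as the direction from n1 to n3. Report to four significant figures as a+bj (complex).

MNA unknowns: 4 node voltages V₁..V_4
R1: Y=0.004651+0.000j on G[1,0]
R2: Y=0.1916+0.000j on G[1,3]
C1: Y=0.000+0.01376j on G[1,2]
I1: z[2]−=0.0913, z[0]+=0.0913
R3: Y=0.0003861+0.000j on G[0,1]
R4: Y=0.001757+0.000j on G[2,3]
I2: z[0]−=0.687, z[4]+=0.687
R5: Y=0.0004651+0.000j on G[1,3]
R6: Y=0.002639+0.000j on G[4,0]
L1: Y=0.000-0.06213j on G[4,1]
L2: Y=0.000-0.06129j on G[2,1]
I3: z[0]−=0.634, z[2]+=0.634
solve → V1=160.2-1.461j, V2=160.6+9.944j, V3=160.2-1.358j, V4=160.3+2.789j

-0.0007261-0.01981j A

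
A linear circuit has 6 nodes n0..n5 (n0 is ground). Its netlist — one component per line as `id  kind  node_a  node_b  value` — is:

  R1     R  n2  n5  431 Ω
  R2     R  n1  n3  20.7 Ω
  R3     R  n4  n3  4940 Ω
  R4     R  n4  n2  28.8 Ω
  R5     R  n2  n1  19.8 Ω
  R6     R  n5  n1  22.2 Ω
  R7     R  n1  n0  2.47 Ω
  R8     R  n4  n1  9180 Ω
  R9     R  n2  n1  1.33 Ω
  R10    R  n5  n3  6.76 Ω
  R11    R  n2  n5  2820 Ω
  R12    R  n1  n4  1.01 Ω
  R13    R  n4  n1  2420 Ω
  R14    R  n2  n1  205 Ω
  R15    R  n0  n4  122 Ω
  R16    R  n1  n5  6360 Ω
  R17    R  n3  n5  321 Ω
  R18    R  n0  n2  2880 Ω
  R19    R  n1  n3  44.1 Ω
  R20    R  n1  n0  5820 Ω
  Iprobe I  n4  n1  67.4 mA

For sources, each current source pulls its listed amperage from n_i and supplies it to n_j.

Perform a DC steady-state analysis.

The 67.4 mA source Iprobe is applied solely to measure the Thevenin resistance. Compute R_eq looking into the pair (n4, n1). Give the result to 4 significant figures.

Element admittances at DC:
  Y(R1) = 0.002320 S between n2,n5
  Y(R2) = 0.04831 S between n1,n3
  Y(R3) = 0.0002024 S between n4,n3
  Y(R4) = 0.03472 S between n4,n2
  Y(R5) = 0.05051 S between n2,n1
  Y(R6) = 0.04505 S between n5,n1
  Y(R7) = 0.4049 S between n1,n0
  Y(R8) = 0.0001089 S between n4,n1
  Y(R9) = 0.7519 S between n2,n1
  Y(R10) = 0.1479 S between n5,n3
  Y(R11) = 0.0003546 S between n2,n5
  Y(R12) = 0.9901 S between n1,n4
  Y(R13) = 0.0004132 S between n4,n1
  Y(R14) = 0.004878 S between n2,n1
  Y(R15) = 0.008197 S between n0,n4
  Y(R16) = 0.0001572 S between n1,n5
  Y(R17) = 0.003115 S between n3,n5
  Y(R18) = 0.0003472 S between n0,n2
  Y(R19) = 0.02268 S between n1,n3
  Y(R20) = 0.0001718 S between n1,n0
  Iprobe: injects 0.0674 A into n1 (from n4)
Assemble and solve the 5×5 MNA system:
  V(n1)=0.001296  V(n2)=-0.001388  V(n3)=0.001123  V(n4)=-0.06400  V(n5)=0.001129

R_eq = 0.9688 Ω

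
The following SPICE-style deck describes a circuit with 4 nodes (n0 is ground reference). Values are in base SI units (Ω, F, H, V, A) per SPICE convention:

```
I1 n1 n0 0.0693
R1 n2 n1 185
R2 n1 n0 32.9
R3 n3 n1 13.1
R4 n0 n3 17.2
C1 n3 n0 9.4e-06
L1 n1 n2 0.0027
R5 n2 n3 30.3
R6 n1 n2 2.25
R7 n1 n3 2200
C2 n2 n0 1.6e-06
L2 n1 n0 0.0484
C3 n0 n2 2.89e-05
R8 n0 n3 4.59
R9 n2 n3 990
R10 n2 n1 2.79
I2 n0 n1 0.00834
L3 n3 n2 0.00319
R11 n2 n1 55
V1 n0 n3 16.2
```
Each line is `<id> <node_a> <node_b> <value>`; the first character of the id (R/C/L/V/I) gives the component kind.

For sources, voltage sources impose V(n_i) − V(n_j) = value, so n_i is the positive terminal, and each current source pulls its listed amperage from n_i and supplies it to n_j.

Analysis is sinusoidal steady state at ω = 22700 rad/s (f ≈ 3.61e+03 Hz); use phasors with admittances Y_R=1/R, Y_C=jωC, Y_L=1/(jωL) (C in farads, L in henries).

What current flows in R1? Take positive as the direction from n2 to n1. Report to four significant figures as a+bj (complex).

MNA unknowns: 3 node voltages V₁..V_3 plus 1 source current (V1)
I1: z[1]−=0.0693, z[0]+=0.0693
R1: Y=0.005405+0.000j on G[2,1]
R2: Y=0.03040+0.000j on G[1,0]
R3: Y=0.07634+0.000j on G[3,1]
R4: Y=0.05814+0.000j on G[0,3]
C1: Y=0.000+0.2134j on G[3,0]
L1: Y=0.000-0.01632j on G[1,2]
R5: Y=0.03300+0.000j on G[2,3]
R6: Y=0.4444+0.000j on G[1,2]
R7: Y=0.0004545+0.000j on G[1,3]
C2: Y=0.000+0.03632j on G[2,0]
L2: Y=0.000-0.0009102j on G[1,0]
C3: Y=0.000+0.6560j on G[0,2]
R8: Y=0.2179+0.000j on G[0,3]
R9: Y=0.001010+0.000j on G[2,3]
R10: Y=0.3584+0.000j on G[2,1]
I2: z[0]−=0.00834, z[1]+=0.00834
L3: Y=0.000-0.01381j on G[3,2]
R11: Y=0.01818+0.000j on G[2,1]
V1: row V0−V3=16.2, i_V1 at 0,3
solve → V1=-1.520+2.179j, V2=-0.1415+2.491j, V3=-16.20+0.000j
aux → i_V1=-6.179-3.487j

0.007449+0.001684j A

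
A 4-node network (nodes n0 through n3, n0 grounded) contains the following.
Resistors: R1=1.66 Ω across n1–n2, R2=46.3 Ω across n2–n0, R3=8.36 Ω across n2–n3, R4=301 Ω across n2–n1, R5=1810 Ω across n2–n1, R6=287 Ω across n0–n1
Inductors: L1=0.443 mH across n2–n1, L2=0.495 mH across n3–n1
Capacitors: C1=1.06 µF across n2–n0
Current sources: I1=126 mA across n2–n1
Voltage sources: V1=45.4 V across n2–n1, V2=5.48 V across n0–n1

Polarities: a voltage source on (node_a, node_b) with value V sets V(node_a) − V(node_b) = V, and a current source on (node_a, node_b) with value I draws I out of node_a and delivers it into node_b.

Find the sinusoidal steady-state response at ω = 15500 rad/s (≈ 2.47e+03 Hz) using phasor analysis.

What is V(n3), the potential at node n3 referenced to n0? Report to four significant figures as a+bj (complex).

MNA unknowns: 3 node voltages V₁..V_3 plus 2 source currents (V1, V2)
R1: Y=0.6024+0.000j on G[1,2]
R2: Y=0.02160+0.000j on G[2,0]
R3: Y=0.1196+0.000j on G[2,3]
L1: Y=0.000-0.1456j on G[2,1]
R4: Y=0.003322+0.000j on G[2,1]
C1: Y=0.000+0.01643j on G[2,0]
R5: Y=0.0005525+0.000j on G[2,1]
R6: Y=0.003484+0.000j on G[0,1]
L2: Y=0.000-0.1303j on G[3,1]
I1: z[2]−=0.126, z[1]+=0.126
V1: row V2−V1=45.4, i_V1 at 2,1
V2: row V0−V1=5.48, i_V2 at 0,1
solve → V1=-5.480+0.000j, V2=39.92+0.000j, V3=15.28+22.62j
aux → i_V1=-31.46+8.661j, i_V2=0.8431+0.6559j

15.28+22.62j V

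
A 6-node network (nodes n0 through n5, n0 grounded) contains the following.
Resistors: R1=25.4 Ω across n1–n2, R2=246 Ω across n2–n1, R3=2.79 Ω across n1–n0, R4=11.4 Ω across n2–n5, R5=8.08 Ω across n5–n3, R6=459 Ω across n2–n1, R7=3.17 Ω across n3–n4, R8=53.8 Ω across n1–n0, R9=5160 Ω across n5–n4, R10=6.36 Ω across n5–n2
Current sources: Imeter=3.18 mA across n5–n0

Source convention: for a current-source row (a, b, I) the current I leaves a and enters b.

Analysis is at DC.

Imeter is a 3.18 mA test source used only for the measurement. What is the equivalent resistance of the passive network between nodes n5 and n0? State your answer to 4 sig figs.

R_eq = 28.66 Ω

Apply KCL at each of the 5 non-ground nodes and solve the resulting linear system.
Node n1: branches {R1, R2, R3, R6, R8} → V_1 = -0.008435
Node n2: branches {R1, R2, R4, R6, R10} → V_2 = -0.07815
Node n3: branches {R5, R7} → V_3 = -0.09113
Node n4: branches {R7, R9} → V_4 = -0.09113
Node n5: branches {R4, R5, R9, R10, Imeter} → V_5 = -0.09113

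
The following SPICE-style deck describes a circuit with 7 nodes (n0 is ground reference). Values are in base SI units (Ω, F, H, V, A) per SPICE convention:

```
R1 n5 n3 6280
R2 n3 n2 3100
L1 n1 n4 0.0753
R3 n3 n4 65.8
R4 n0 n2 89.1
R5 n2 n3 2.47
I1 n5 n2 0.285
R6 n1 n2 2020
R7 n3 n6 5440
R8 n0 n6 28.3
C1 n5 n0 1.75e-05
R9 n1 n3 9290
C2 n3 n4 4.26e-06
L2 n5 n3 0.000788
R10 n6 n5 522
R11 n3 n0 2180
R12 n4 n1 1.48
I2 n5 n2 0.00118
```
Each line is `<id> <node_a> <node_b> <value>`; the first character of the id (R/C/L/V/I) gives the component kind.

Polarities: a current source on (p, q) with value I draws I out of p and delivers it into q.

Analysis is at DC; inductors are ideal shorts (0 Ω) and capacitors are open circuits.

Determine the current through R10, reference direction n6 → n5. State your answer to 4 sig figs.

0.001043 A

Apply KCL at each of the 6 non-ground nodes and solve the resulting linear system.
Node n1: branches {L1, R6, R9, R12} → V_1 = -0.5546
Node n2: branches {R2, R4, R5, I1, R6, I2} → V_2 = 0.1254
Node n3: branches {R1, R2, R3, R5, R7, R9, C2, L2, R11} → V_3 = -0.5766
Node n4: branches {L1, R3, C2, R12} → V_4 = -0.5546
Node n5: branches {R1, I1, C1, L2, R10, I2} → V_5 = -0.5766
Node n6: branches {R7, R8, R10} → V_6 = -0.03234
Source currents: i(L1)=0.0003343, i(L2)=-0.2851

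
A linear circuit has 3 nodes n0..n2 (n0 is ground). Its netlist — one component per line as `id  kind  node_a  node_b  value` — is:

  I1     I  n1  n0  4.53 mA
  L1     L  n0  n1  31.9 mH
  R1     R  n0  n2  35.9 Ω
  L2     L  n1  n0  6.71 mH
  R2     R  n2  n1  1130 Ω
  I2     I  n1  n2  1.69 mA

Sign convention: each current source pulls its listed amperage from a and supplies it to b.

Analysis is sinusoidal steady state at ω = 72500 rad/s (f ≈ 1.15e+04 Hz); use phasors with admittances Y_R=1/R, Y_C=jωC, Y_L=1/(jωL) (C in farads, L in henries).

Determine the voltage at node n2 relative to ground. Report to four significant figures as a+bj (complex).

Apply KCL at each of the 2 non-ground nodes and solve the resulting linear system.
Node n1: branches {I1, L1, L2, R2, I2} → V_1 = -0.7639-2.216j
Node n2: branches {R1, R2, I2} → V_2 = 0.03528-0.06823j

0.03528-0.06823j V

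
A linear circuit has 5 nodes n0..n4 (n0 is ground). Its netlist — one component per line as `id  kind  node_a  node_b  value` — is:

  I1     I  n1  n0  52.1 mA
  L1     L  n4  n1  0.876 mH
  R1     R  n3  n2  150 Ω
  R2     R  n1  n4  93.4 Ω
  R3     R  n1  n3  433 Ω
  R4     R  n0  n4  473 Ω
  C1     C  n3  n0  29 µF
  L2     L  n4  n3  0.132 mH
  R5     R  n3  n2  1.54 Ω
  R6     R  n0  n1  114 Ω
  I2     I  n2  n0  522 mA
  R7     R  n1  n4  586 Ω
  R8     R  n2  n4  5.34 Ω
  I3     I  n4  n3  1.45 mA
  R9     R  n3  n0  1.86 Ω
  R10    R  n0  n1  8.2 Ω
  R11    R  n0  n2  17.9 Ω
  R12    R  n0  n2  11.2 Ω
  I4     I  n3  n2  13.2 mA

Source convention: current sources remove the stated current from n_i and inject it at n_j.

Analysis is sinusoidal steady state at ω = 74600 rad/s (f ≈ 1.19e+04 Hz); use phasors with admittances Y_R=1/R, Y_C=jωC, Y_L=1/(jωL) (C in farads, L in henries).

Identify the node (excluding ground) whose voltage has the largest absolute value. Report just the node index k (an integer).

2

Apply KCL at each of the 4 non-ground nodes and solve the resulting linear system.
Node n1: branches {I1, L1, R2, R3, R6, R7, R10} → V_1 = -0.4108-0.001649j
Node n2: branches {R1, R5, I2, R8, R11, R12, I4} → V_2 = -0.6372+0.1000j
Node n3: branches {R1, R3, C1, L2, R5, I3, R9, I4} → V_3 = -0.05231+0.1843j
Node n4: branches {L1, R2, R4, L2, R7, R8, I3} → V_4 = -0.4629-0.1178j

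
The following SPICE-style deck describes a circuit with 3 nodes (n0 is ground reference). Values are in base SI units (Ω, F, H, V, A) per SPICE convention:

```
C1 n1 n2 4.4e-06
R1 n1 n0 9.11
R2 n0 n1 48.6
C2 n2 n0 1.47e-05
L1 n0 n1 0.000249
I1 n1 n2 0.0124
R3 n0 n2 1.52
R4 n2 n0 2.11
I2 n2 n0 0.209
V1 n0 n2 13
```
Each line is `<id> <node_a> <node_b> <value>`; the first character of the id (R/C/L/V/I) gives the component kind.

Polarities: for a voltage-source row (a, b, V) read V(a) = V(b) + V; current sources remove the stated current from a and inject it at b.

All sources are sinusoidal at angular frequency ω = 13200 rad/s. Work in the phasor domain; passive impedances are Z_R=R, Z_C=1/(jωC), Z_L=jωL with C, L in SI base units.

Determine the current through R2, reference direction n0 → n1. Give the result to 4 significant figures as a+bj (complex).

-0.04886+0.02691j A

MNA unknowns: 2 node voltages V₁..V_2 plus 1 source current (V1)
C1: Y=0.000+0.05808j on G[1,2]
R1: Y=0.1098+0.000j on G[1,0]
R2: Y=0.02058+0.000j on G[0,1]
C2: Y=0.000+0.1940j on G[2,0]
L1: Y=0.000-0.3042j on G[0,1]
I1: z[1]−=0.0124, z[2]+=0.0124
R3: Y=0.6579+0.000j on G[0,2]
R4: Y=0.4739+0.000j on G[2,0]
I2: z[2]−=0.209, z[0]+=0.209
V1: row V0−V2=13, i_V1 at 0,2
solve → V1=2.375-1.308j, V2=-13.00+0.000j
aux → i_V1=-14.59-3.415j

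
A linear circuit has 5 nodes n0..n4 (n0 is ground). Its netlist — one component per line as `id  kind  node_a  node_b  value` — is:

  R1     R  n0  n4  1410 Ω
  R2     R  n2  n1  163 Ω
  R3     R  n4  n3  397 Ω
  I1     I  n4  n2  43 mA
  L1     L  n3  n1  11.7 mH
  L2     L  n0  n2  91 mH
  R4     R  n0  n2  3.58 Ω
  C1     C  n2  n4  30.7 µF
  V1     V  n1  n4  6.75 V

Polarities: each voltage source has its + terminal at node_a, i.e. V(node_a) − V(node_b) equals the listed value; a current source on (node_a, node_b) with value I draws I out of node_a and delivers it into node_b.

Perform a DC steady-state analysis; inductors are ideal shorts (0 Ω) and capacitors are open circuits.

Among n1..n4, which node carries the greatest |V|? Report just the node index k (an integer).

MNA unknowns: 4 node voltages V₁..V_4 plus 3 source currents (L1, L2, V1)
R1: Y=0.0007092 on G[0,4]
R2: Y=0.006135 on G[2,1]
R3: Y=0.002519 on G[4,3]
I1: z[4]−=0.043, z[2]+=0.043
L1: row V3−V1=0, i_L1 at 3,1
L2: row V0−V2=0, i_L2 at 0,2
R4: Y=0.2793 on G[0,2]
C1: Y=0.000 on G[2,4]
V1: row V1−V4=6.75, i_V1 at 1,4
solve → V1=-5.583, V2=0.000, V3=-5.583, V4=-12.33
aux → i_L1=-0.01700, i_L2=-0.008747, i_V1=0.01725

4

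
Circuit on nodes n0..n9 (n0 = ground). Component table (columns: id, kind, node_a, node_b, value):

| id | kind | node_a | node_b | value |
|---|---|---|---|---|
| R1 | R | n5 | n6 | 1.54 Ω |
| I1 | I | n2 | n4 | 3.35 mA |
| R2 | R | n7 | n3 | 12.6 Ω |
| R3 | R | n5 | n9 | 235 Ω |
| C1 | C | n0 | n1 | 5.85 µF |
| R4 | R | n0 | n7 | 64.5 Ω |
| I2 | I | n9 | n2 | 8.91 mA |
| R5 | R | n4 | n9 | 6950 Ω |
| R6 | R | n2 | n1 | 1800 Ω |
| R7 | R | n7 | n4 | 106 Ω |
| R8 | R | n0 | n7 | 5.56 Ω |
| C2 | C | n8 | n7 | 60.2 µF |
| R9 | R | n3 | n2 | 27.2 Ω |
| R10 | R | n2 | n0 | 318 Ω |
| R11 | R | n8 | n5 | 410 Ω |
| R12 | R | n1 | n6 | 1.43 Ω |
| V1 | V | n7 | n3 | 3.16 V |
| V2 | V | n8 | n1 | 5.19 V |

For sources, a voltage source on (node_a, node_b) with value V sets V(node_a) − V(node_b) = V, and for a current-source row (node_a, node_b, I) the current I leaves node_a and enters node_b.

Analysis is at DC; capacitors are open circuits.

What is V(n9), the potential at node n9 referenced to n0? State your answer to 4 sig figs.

Element admittances at DC:
  Y(R1) = 0.6494 S between n5,n6
  I1: injects 0.00335 A into n4 (from n2)
  Y(R2) = 0.07937 S between n7,n3
  Y(R3) = 0.004255 S between n5,n9
  Y(C1) = 0.000 S between n0,n1
  Y(R4) = 0.01550 S between n0,n7
  I2: injects 0.00891 A into n2 (from n9)
  Y(R5) = 0.0001439 S between n4,n9
  Y(R6) = 0.0005556 S between n2,n1
  Y(R7) = 0.009434 S between n7,n4
  Y(R8) = 0.1799 S between n0,n7
  Y(C2) = 0.000 S between n8,n7
  Y(R9) = 0.03676 S between n3,n2
  Y(R10) = 0.003145 S between n2,n0
  Y(R11) = 0.002439 S between n8,n5
  Y(R12) = 0.6993 S between n1,n6
  V1: constraint V(n7)−V(n3) = 3.16
  V2: constraint V(n8)−V(n1) = 5.19
Assemble and solve the 11×11 MNA system:
  V(n1)=-14.69  V(n2)=-2.893  V(n3)=-3.113  V(n4)=0.1520  V(n5)=-14.67  V(n6)=-14.68  V(n7)=0.04657  V(n8)=-9.502  V(n9)=-16.21
  i(V1)=-0.2589  i(V2)=-0.01261

-16.21 V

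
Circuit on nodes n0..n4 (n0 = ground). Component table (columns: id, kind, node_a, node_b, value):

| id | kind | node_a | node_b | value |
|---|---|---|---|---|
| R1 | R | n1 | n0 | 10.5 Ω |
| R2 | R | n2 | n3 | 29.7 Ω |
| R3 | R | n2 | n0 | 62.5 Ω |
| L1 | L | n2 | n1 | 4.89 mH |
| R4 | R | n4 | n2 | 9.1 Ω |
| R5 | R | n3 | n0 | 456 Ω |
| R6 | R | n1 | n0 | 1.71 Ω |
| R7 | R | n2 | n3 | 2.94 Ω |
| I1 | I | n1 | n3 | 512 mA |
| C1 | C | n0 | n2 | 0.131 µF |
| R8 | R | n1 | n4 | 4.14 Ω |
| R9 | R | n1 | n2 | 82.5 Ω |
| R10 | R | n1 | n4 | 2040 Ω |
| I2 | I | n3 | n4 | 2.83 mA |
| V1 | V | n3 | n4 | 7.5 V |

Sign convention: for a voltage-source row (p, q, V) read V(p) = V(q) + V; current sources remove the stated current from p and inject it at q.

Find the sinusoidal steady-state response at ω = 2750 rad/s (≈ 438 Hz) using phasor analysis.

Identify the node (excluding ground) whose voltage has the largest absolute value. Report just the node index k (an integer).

3

Apply KCL at each of the 4 non-ground nodes and solve the resulting linear system.
Node n1: branches {R1, L1, R6, I1, R8, R9, R10} → V_1 = -0.1576-0.05946j
Node n2: branches {R2, R3, L1, R4, R7, C1, R9} → V_2 = 5.647+2.202j
Node n3: branches {R2, R5, R7, I1, I2, V1} → V_3 = 8.029+1.444j
Node n4: branches {R4, R8, R10, I2, V1} → V_4 = 0.5294+1.444j
Source currents: i(V1)=-0.3989+0.2804j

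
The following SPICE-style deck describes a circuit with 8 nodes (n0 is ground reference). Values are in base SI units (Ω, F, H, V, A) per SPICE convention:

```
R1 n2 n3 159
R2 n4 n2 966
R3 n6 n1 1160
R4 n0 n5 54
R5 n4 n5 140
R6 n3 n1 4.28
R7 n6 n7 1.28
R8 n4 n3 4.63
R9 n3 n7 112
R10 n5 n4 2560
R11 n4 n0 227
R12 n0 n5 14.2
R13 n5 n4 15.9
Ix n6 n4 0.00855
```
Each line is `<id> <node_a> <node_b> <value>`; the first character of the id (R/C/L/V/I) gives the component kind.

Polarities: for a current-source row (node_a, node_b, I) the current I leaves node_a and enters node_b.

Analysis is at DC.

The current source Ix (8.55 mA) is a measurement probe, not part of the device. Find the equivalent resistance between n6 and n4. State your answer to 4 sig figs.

Apply KCL at each of the 7 non-ground nodes and solve the resulting linear system.
Node n1: branches {R3, R6} → V_1 = -0.04267
Node n2: branches {R1, R2} → V_2 = -0.03385
Node n3: branches {R1, R6, R8, R9} → V_3 = -0.03942
Node n4: branches {R2, R5, R8, R10, R11, R13, Ix} → V_4 = 0.000
Node n5: branches {R4, R5, R10, R12, R13} → V_5 = 0.000
Node n6: branches {R3, R7, Ix} → V_6 = -0.9221
Node n7: branches {R7, R9} → V_7 = -0.9121

R_eq = 107.8 Ω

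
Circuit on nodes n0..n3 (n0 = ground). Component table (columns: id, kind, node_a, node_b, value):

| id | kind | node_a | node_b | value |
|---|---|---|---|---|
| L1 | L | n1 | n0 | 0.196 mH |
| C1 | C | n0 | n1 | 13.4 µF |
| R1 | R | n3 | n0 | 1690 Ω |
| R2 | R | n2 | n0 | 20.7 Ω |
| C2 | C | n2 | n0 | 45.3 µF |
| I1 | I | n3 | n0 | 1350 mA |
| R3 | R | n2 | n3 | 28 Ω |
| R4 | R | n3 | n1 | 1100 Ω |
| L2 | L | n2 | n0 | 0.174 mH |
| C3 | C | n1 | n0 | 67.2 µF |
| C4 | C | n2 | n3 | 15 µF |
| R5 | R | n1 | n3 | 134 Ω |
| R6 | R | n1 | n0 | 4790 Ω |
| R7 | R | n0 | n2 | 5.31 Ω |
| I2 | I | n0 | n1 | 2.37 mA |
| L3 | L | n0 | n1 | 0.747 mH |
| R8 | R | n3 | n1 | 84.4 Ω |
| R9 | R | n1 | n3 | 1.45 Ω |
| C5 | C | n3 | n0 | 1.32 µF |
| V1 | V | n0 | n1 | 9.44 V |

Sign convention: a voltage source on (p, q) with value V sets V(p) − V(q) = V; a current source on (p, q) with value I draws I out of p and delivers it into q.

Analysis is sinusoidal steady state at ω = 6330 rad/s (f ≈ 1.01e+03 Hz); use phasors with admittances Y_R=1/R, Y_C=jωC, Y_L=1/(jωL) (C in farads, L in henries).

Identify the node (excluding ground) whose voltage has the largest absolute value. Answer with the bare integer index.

Apply KCL at each of the 3 non-ground nodes and solve the resulting linear system.
Node n1: branches {L1, C1, R4, C3, R5, R6, I2, L3, R8, R9, V1} → V_1 = -9.440+0.000j
Node n2: branches {R2, C2, R3, L2, C4, R7} → V_2 = 0.9966-1.487j
Node n3: branches {R1, I1, R3, R4, C4, R5, R8, R9, C5} → V_3 = -10.35+1.488j
Source currents: i(V1)=0.6395+3.732j

3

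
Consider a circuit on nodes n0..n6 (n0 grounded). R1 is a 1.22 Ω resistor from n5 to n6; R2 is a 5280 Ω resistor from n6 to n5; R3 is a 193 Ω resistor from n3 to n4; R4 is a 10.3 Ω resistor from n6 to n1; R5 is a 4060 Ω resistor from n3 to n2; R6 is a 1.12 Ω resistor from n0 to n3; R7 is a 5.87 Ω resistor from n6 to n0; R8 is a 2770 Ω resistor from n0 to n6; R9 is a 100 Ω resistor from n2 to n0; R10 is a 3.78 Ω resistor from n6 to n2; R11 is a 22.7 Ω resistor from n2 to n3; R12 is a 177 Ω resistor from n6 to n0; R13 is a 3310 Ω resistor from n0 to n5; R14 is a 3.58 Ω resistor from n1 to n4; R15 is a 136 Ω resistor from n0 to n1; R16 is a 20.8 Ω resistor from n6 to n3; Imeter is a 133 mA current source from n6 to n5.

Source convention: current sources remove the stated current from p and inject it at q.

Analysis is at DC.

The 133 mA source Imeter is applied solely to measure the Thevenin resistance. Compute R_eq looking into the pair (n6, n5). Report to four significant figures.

R_eq = 1.219 Ω

MNA unknowns: 6 node voltages V₁..V_6
R1: Y=0.8197 on G[5,6]
R2: Y=0.0001894 on G[6,5]
R3: Y=0.005181 on G[3,4]
R4: Y=0.09709 on G[6,1]
R5: Y=0.0002463 on G[3,2]
R6: Y=0.8929 on G[0,3]
R7: Y=0.1704 on G[6,0]
R8: Y=0.0003610 on G[0,6]
R9: Y=0.01000 on G[2,0]
R10: Y=0.2646 on G[6,2]
R11: Y=0.04405 on G[2,3]
R12: Y=0.005650 on G[6,0]
R13: Y=0.0003021 on G[0,5]
R14: Y=0.2793 on G[1,4]
R15: Y=0.007353 on G[0,1]
R16: Y=0.04808 on G[6,3]
Imeter: z[6]−=0.133, z[5]+=0.133
solve → V1=-0.0001600, V2=-0.0001513, V3=-1.631e-05, V4=-0.0001574, V5=0.1620, V6=-0.0001796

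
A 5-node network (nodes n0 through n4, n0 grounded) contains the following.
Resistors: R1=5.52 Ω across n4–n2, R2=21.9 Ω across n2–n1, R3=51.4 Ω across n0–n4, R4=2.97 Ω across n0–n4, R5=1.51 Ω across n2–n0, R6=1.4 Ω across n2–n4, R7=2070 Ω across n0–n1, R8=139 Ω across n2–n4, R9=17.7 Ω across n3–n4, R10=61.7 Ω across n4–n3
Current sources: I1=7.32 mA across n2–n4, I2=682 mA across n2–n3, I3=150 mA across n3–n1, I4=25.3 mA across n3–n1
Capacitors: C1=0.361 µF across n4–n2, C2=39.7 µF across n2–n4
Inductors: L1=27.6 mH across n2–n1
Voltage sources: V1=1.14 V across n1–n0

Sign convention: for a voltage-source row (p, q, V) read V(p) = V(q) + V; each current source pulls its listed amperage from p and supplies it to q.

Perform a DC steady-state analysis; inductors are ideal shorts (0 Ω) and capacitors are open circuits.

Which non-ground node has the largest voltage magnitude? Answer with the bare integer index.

3

MNA unknowns: 4 node voltages V₁..V_4 plus 2 source currents (L1, V1)
R1: Y=0.1812 on G[4,2]
I1: z[2]−=0.00732, z[4]+=0.00732
C1: Y=0.000 on G[4,2]
R2: Y=0.04566 on G[2,1]
R3: Y=0.01946 on G[0,4]
L1: row V2−V1=0, i_L1 at 2,1
R4: Y=0.3367 on G[0,4]
R5: Y=0.6623 on G[2,0]
R6: Y=0.7143 on G[2,4]
I2: z[2]−=0.682, z[3]+=0.682
R7: Y=0.0004831 on G[0,1]
R8: Y=0.007194 on G[2,4]
C2: Y=0.000 on G[2,4]
I3: z[3]−=0.15, z[1]+=0.15
I4: z[3]−=0.0253, z[1]+=0.0253
R9: Y=0.05650 on G[3,4]
R10: Y=0.01621 on G[4,3]
V1: row V1−V0=1.14, i_V1 at 1,0
solve → V1=1.140, V2=1.140, V3=8.195, V4=1.226
aux → i_L1=-1.367, i_V1=-1.192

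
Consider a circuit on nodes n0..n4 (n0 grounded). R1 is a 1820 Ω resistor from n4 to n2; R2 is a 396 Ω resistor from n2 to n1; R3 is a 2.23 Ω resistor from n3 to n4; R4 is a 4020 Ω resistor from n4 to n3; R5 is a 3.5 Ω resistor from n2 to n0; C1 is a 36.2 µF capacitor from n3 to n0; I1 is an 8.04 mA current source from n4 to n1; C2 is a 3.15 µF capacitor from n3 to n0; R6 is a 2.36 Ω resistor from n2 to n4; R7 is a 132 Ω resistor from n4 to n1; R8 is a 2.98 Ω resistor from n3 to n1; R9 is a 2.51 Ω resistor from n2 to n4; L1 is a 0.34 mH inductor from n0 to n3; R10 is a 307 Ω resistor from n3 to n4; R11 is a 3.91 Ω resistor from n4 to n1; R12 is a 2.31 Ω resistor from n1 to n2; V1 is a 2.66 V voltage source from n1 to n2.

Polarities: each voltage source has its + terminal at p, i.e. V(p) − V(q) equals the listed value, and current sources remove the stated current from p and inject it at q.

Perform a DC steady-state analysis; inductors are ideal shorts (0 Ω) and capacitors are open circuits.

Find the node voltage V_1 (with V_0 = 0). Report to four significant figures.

1.494 V

Apply KCL at each of the 4 non-ground nodes and solve the resulting linear system.
Node n1: branches {R2, I1, R7, R8, R11, R12, V1} → V_1 = 1.494
Node n2: branches {R1, R2, R5, R6, R9, R12, V1} → V_2 = -1.166
Node n3: branches {R3, R4, C1, C2, R8, L1, R10} → V_3 = 0.000
Node n4: branches {R1, R3, R4, I1, R6, R7, R9, R10, R11} → V_4 = -0.3728
Source currents: i(L1)=-0.3330, i(V1)=-2.143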